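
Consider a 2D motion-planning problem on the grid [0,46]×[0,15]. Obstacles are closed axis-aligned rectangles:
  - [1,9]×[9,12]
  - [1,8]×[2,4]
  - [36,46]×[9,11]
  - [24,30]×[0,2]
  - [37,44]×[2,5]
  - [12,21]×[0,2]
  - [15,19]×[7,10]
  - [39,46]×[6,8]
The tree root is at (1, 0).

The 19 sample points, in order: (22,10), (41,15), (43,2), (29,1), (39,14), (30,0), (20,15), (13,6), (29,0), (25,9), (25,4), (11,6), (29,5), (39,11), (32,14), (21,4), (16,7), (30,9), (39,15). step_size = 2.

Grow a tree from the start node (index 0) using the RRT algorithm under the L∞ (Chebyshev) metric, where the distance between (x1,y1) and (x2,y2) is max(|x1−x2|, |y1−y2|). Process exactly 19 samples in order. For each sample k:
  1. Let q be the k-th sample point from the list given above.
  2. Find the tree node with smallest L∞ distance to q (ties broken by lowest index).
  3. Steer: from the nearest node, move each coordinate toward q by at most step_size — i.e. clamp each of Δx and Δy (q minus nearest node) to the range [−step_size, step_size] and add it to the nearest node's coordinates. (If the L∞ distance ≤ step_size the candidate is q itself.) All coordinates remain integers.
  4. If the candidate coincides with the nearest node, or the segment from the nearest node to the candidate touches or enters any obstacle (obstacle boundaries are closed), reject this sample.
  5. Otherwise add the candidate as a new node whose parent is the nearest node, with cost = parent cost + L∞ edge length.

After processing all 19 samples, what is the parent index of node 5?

Parent of node 5: 4

1. q=(22,10) nearest=0 d=21 new=(3,2) → blocked by [1,8]×[2,4], reject
2. q=(41,15) nearest=0 d=40 new=(3,2) → blocked by [1,8]×[2,4], reject
3. q=(43,2) nearest=0 d=42 new=(3,2) → blocked by [1,8]×[2,4], reject
4. q=(29,1) nearest=0 d=28 new=(3,1) → add node 1 parent=0 cost=2
5. q=(39,14) nearest=1 d=36 new=(5,3) → blocked by [1,8]×[2,4], reject
6. q=(30,0) nearest=1 d=27 new=(5,0) → add node 2 parent=1 cost=4
7. q=(20,15) nearest=2 d=15 new=(7,2) → blocked by [1,8]×[2,4], reject
8. q=(13,6) nearest=2 d=8 new=(7,2) → blocked by [1,8]×[2,4], reject
9. q=(29,0) nearest=2 d=24 new=(7,0) → add node 3 parent=2 cost=6
10. q=(25,9) nearest=3 d=18 new=(9,2) → add node 4 parent=3 cost=8
11. q=(25,4) nearest=4 d=16 new=(11,4) → add node 5 parent=4 cost=10
12. q=(11,6) nearest=5 d=2 new=(11,6) → add node 6 parent=5 cost=12
13. q=(29,5) nearest=5 d=18 new=(13,5) → add node 7 parent=5 cost=12
14. q=(39,11) nearest=7 d=26 new=(15,7) → blocked by [15,19]×[7,10], reject
15. q=(32,14) nearest=7 d=19 new=(15,7) → blocked by [15,19]×[7,10], reject
16. q=(21,4) nearest=7 d=8 new=(15,4) → add node 8 parent=7 cost=14
17. q=(16,7) nearest=7 d=3 new=(15,7) → blocked by [15,19]×[7,10], reject
18. q=(30,9) nearest=8 d=15 new=(17,6) → add node 9 parent=8 cost=16
19. q=(39,15) nearest=9 d=22 new=(19,8) → blocked by [15,19]×[7,10], reject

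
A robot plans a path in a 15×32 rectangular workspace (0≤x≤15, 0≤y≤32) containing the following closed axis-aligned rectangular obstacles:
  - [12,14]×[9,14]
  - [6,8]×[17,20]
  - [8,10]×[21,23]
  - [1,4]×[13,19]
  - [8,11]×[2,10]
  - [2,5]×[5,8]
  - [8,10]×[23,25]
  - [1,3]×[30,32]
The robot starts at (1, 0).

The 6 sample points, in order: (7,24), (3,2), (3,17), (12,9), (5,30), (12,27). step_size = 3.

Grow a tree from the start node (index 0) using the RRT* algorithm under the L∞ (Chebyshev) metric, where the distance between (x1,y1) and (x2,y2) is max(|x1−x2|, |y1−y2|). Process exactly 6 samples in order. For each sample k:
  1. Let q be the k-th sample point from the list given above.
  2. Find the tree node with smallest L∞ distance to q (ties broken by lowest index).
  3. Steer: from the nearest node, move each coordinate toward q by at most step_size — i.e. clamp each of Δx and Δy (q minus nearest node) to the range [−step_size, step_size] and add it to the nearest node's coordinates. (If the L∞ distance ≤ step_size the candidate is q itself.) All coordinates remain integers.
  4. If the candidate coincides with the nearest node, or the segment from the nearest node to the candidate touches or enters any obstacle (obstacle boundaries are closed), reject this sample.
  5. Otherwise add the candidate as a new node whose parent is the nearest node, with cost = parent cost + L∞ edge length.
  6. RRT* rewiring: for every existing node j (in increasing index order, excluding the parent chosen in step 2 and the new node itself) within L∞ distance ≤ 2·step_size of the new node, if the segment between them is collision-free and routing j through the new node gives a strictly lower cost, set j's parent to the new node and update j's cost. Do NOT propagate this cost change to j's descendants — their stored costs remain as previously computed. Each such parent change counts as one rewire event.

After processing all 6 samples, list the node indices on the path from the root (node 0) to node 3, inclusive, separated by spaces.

1. q=(7,24) nearest=0 d=24 new=(4,3) → add node 1 parent=0 cost=3
2. q=(3,2) nearest=1 d=1 new=(3,2) → add node 2 parent=1 cost=4
3. q=(3,17) nearest=1 d=14 new=(3,6) → blocked by [2,5]×[5,8], reject
4. q=(12,9) nearest=1 d=8 new=(7,6) → add node 3 parent=1 cost=6
5. q=(5,30) nearest=3 d=24 new=(5,9) → add node 4 parent=3 cost=9
6. q=(12,27) nearest=4 d=18 new=(8,12) → add node 5 parent=4 cost=12

Path: 0 1 3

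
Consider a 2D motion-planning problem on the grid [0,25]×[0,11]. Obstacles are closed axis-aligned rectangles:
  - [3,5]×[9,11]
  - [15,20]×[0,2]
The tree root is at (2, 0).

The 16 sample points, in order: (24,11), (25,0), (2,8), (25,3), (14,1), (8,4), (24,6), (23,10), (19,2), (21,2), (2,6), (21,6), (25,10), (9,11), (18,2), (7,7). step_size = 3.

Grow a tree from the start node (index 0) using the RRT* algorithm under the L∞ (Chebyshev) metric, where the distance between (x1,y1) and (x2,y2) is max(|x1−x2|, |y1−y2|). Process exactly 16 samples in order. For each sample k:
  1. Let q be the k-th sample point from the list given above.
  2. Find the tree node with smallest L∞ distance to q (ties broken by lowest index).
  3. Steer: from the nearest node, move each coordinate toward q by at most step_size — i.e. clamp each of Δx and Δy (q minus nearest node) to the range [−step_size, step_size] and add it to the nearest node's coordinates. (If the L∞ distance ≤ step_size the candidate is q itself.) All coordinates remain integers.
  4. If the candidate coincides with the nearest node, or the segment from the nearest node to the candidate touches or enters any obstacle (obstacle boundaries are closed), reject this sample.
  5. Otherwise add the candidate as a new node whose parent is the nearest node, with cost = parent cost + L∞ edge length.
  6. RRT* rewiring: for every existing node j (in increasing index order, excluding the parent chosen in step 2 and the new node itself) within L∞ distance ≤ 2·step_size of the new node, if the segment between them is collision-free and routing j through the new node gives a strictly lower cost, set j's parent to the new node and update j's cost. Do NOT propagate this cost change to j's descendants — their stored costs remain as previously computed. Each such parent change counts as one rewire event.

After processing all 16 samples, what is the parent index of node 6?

Parent of node 6: 1

1. q=(24,11) nearest=0 d=22 new=(5,3) → add node 1 parent=0 cost=3
2. q=(25,0) nearest=1 d=20 new=(8,0) → add node 2 parent=1 cost=6
3. q=(2,8) nearest=1 d=5 new=(2,6) → add node 3 parent=1 cost=6
4. q=(25,3) nearest=2 d=17 new=(11,3) → add node 4 parent=2 cost=9
5. q=(14,1) nearest=4 d=3 new=(14,1) → add node 5 parent=4 cost=12
6. q=(8,4) nearest=1 d=3 new=(8,4) → add node 6 parent=1 cost=6
7. q=(24,6) nearest=5 d=10 new=(17,4) → blocked by [15,20]×[0,2], reject
8. q=(23,10) nearest=5 d=9 new=(17,4) → blocked by [15,20]×[0,2], reject
9. q=(19,2) nearest=5 d=5 new=(17,2) → blocked by [15,20]×[0,2], reject
10. q=(21,2) nearest=5 d=7 new=(17,2) → blocked by [15,20]×[0,2], reject
11. q=(2,6) nearest=3 d=0 → coincident, reject
12. q=(21,6) nearest=5 d=7 new=(17,4) → blocked by [15,20]×[0,2], reject
13. q=(25,10) nearest=5 d=11 new=(17,4) → blocked by [15,20]×[0,2], reject
14. q=(9,11) nearest=3 d=7 new=(5,9) → blocked by [3,5]×[9,11], reject
15. q=(18,2) nearest=5 d=4 new=(17,2) → blocked by [15,20]×[0,2], reject
16. q=(7,7) nearest=6 d=3 new=(7,7) → add node 7 parent=6 cost=9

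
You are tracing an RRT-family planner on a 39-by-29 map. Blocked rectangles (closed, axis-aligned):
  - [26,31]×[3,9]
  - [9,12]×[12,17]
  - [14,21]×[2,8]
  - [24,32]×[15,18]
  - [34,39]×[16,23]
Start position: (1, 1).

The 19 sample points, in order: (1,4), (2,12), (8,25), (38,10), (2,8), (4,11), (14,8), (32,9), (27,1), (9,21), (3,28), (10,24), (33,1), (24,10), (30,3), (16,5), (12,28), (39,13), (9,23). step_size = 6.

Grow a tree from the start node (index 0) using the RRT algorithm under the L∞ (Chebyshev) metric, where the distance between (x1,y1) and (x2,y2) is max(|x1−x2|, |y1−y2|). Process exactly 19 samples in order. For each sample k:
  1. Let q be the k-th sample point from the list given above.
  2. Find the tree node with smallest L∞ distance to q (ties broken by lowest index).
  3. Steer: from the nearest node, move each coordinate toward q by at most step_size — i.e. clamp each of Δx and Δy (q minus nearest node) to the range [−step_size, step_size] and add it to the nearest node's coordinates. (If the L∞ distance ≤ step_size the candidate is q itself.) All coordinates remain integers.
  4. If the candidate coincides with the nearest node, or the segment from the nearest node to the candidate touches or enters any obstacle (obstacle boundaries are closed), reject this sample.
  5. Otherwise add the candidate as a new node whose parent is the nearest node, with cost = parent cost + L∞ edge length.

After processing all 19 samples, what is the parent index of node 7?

1. q=(1,4) nearest=0 d=3 new=(1,4) → add node 1 parent=0 cost=3
2. q=(2,12) nearest=1 d=8 new=(2,10) → add node 2 parent=1 cost=9
3. q=(8,25) nearest=2 d=15 new=(8,16) → add node 3 parent=2 cost=15
4. q=(38,10) nearest=3 d=30 new=(14,10) → blocked by [9,12]×[12,17], reject
5. q=(2,8) nearest=2 d=2 new=(2,8) → add node 4 parent=2 cost=11
6. q=(4,11) nearest=2 d=2 new=(4,11) → add node 5 parent=2 cost=11
7. q=(14,8) nearest=3 d=8 new=(14,10) → blocked by [9,12]×[12,17], reject
8. q=(32,9) nearest=3 d=24 new=(14,10) → blocked by [9,12]×[12,17], reject
9. q=(27,1) nearest=3 d=19 new=(14,10) → blocked by [9,12]×[12,17], reject
10. q=(9,21) nearest=3 d=5 new=(9,21) → add node 6 parent=3 cost=20
11. q=(3,28) nearest=6 d=7 new=(3,27) → add node 7 parent=6 cost=26
12. q=(10,24) nearest=6 d=3 new=(10,24) → add node 8 parent=6 cost=23
13. q=(33,1) nearest=8 d=23 new=(16,18) → add node 9 parent=8 cost=29
14. q=(24,10) nearest=9 d=8 new=(22,12) → add node 10 parent=9 cost=35
15. q=(30,3) nearest=10 d=9 new=(28,6) → blocked by [26,31]×[3,9], reject
16. q=(16,5) nearest=10 d=7 new=(16,6) → blocked by [14,21]×[2,8], reject
17. q=(12,28) nearest=8 d=4 new=(12,28) → add node 11 parent=8 cost=27
18. q=(39,13) nearest=10 d=17 new=(28,13) → add node 12 parent=10 cost=41
19. q=(9,23) nearest=8 d=1 new=(9,23) → add node 13 parent=8 cost=24

Parent of node 7: 6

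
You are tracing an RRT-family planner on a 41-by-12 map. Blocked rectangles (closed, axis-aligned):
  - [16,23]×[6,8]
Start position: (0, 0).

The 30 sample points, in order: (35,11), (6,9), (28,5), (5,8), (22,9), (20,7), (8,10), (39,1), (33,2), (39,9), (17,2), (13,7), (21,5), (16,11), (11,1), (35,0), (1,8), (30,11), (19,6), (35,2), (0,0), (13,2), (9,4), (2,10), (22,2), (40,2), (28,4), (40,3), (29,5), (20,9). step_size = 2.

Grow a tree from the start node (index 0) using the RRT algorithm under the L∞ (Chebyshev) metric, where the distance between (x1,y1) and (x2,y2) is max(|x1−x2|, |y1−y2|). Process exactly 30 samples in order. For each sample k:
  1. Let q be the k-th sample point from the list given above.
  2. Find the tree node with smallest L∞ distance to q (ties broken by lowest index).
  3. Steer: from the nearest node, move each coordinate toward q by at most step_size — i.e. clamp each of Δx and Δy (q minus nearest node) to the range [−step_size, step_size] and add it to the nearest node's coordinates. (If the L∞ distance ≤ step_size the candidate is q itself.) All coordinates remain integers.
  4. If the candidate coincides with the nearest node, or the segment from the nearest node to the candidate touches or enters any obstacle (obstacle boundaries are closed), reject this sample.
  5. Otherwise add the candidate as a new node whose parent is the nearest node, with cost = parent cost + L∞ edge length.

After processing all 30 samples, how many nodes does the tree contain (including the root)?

Node count: 28

1. q=(35,11) nearest=0 d=35 new=(2,2) → add node 1 parent=0 cost=2
2. q=(6,9) nearest=1 d=7 new=(4,4) → add node 2 parent=1 cost=4
3. q=(28,5) nearest=2 d=24 new=(6,5) → add node 3 parent=2 cost=6
4. q=(5,8) nearest=3 d=3 new=(5,7) → add node 4 parent=3 cost=8
5. q=(22,9) nearest=3 d=16 new=(8,7) → add node 5 parent=3 cost=8
6. q=(20,7) nearest=5 d=12 new=(10,7) → add node 6 parent=5 cost=10
7. q=(8,10) nearest=4 d=3 new=(7,9) → add node 7 parent=4 cost=10
8. q=(39,1) nearest=6 d=29 new=(12,5) → add node 8 parent=6 cost=12
9. q=(33,2) nearest=8 d=21 new=(14,3) → add node 9 parent=8 cost=14
10. q=(39,9) nearest=9 d=25 new=(16,5) → add node 10 parent=9 cost=16
11. q=(17,2) nearest=9 d=3 new=(16,2) → add node 11 parent=9 cost=16
12. q=(13,7) nearest=8 d=2 new=(13,7) → add node 12 parent=8 cost=14
13. q=(21,5) nearest=10 d=5 new=(18,5) → add node 13 parent=10 cost=18
14. q=(16,11) nearest=12 d=4 new=(15,9) → add node 14 parent=12 cost=16
15. q=(11,1) nearest=9 d=3 new=(12,1) → add node 15 parent=9 cost=16
16. q=(35,0) nearest=13 d=17 new=(20,3) → add node 16 parent=13 cost=20
17. q=(1,8) nearest=2 d=4 new=(2,6) → add node 17 parent=2 cost=6
18. q=(30,11) nearest=16 d=10 new=(22,5) → add node 18 parent=16 cost=22
19. q=(19,6) nearest=13 d=1 new=(19,6) → blocked by [16,23]×[6,8], reject
20. q=(35,2) nearest=18 d=13 new=(24,3) → add node 19 parent=18 cost=24
21. q=(0,0) nearest=0 d=0 → coincident, reject
22. q=(13,2) nearest=9 d=1 new=(13,2) → add node 20 parent=9 cost=15
23. q=(9,4) nearest=3 d=3 new=(8,4) → add node 21 parent=3 cost=8
24. q=(2,10) nearest=4 d=3 new=(3,9) → add node 22 parent=4 cost=10
25. q=(22,2) nearest=16 d=2 new=(22,2) → add node 23 parent=16 cost=22
26. q=(40,2) nearest=19 d=16 new=(26,2) → add node 24 parent=19 cost=26
27. q=(28,4) nearest=24 d=2 new=(28,4) → add node 25 parent=24 cost=28
28. q=(40,3) nearest=25 d=12 new=(30,3) → add node 26 parent=25 cost=30
29. q=(29,5) nearest=25 d=1 new=(29,5) → add node 27 parent=25 cost=29
30. q=(20,9) nearest=10 d=4 new=(18,7) → blocked by [16,23]×[6,8], reject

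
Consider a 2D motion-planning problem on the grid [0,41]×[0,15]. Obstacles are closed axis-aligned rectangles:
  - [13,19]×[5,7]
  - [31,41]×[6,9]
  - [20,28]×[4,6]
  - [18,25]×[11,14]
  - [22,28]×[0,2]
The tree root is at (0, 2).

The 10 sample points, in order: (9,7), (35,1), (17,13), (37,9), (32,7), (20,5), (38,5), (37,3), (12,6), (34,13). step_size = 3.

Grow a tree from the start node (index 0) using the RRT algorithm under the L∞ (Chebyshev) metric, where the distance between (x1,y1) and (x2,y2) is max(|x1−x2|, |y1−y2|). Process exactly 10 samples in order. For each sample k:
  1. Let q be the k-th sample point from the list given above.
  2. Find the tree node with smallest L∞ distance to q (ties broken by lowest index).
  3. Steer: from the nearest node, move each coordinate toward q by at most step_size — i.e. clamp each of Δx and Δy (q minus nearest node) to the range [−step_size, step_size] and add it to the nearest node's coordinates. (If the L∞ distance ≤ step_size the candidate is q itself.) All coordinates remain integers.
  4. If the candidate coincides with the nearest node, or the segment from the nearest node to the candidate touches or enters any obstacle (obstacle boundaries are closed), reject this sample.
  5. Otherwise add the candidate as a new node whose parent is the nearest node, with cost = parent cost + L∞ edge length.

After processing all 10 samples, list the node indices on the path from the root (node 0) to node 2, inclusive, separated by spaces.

Path: 0 1 2

1. q=(9,7) nearest=0 d=9 new=(3,5) → add node 1 parent=0 cost=3
2. q=(35,1) nearest=1 d=32 new=(6,2) → add node 2 parent=1 cost=6
3. q=(17,13) nearest=2 d=11 new=(9,5) → add node 3 parent=2 cost=9
4. q=(37,9) nearest=3 d=28 new=(12,8) → add node 4 parent=3 cost=12
5. q=(32,7) nearest=4 d=20 new=(15,7) → blocked by [13,19]×[5,7], reject
6. q=(20,5) nearest=4 d=8 new=(15,5) → blocked by [13,19]×[5,7], reject
7. q=(38,5) nearest=4 d=26 new=(15,5) → blocked by [13,19]×[5,7], reject
8. q=(37,3) nearest=4 d=25 new=(15,5) → blocked by [13,19]×[5,7], reject
9. q=(12,6) nearest=4 d=2 new=(12,6) → add node 5 parent=4 cost=14
10. q=(34,13) nearest=4 d=22 new=(15,11) → add node 6 parent=4 cost=15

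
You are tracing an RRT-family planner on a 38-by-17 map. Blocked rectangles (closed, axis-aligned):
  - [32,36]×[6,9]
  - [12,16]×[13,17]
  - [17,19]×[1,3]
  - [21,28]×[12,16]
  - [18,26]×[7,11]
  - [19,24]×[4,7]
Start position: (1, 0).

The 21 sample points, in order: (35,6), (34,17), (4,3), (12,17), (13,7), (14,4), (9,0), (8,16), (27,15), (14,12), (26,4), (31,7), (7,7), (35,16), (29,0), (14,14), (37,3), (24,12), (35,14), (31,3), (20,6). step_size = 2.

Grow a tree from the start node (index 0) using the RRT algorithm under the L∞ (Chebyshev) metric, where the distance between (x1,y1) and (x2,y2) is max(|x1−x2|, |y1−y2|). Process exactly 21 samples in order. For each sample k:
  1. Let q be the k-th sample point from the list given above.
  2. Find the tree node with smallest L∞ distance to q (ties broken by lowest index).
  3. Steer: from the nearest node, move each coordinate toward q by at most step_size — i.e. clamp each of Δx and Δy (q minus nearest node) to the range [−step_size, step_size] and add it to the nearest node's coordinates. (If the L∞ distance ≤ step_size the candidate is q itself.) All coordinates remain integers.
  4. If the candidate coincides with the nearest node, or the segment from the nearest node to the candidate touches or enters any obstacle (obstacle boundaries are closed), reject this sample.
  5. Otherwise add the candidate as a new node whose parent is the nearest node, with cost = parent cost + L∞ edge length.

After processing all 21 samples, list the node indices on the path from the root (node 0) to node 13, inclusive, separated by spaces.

Path: 0 1 2 4 13

1. q=(35,6) nearest=0 d=34 new=(3,2) → add node 1 parent=0 cost=2
2. q=(34,17) nearest=1 d=31 new=(5,4) → add node 2 parent=1 cost=4
3. q=(4,3) nearest=1 d=1 new=(4,3) → add node 3 parent=1 cost=3
4. q=(12,17) nearest=2 d=13 new=(7,6) → add node 4 parent=2 cost=6
5. q=(13,7) nearest=4 d=6 new=(9,7) → add node 5 parent=4 cost=8
6. q=(14,4) nearest=5 d=5 new=(11,5) → add node 6 parent=5 cost=10
7. q=(9,0) nearest=2 d=4 new=(7,2) → add node 7 parent=2 cost=6
8. q=(8,16) nearest=5 d=9 new=(8,9) → add node 8 parent=5 cost=10
9. q=(27,15) nearest=6 d=16 new=(13,7) → add node 9 parent=6 cost=12
10. q=(14,12) nearest=5 d=5 new=(11,9) → add node 10 parent=5 cost=10
11. q=(26,4) nearest=9 d=13 new=(15,5) → add node 11 parent=9 cost=14
12. q=(31,7) nearest=11 d=16 new=(17,7) → add node 12 parent=11 cost=16
13. q=(7,7) nearest=4 d=1 new=(7,7) → add node 13 parent=4 cost=7
14. q=(35,16) nearest=12 d=18 new=(19,9) → blocked by [18,26]×[7,11], reject
15. q=(29,0) nearest=12 d=12 new=(19,5) → blocked by [19,24]×[4,7], reject
16. q=(14,14) nearest=10 d=5 new=(13,11) → add node 14 parent=10 cost=12
17. q=(37,3) nearest=12 d=20 new=(19,5) → blocked by [19,24]×[4,7], reject
18. q=(24,12) nearest=12 d=7 new=(19,9) → blocked by [18,26]×[7,11], reject
19. q=(35,14) nearest=12 d=18 new=(19,9) → blocked by [18,26]×[7,11], reject
20. q=(31,3) nearest=12 d=14 new=(19,5) → blocked by [19,24]×[4,7], reject
21. q=(20,6) nearest=12 d=3 new=(19,6) → blocked by [19,24]×[4,7], reject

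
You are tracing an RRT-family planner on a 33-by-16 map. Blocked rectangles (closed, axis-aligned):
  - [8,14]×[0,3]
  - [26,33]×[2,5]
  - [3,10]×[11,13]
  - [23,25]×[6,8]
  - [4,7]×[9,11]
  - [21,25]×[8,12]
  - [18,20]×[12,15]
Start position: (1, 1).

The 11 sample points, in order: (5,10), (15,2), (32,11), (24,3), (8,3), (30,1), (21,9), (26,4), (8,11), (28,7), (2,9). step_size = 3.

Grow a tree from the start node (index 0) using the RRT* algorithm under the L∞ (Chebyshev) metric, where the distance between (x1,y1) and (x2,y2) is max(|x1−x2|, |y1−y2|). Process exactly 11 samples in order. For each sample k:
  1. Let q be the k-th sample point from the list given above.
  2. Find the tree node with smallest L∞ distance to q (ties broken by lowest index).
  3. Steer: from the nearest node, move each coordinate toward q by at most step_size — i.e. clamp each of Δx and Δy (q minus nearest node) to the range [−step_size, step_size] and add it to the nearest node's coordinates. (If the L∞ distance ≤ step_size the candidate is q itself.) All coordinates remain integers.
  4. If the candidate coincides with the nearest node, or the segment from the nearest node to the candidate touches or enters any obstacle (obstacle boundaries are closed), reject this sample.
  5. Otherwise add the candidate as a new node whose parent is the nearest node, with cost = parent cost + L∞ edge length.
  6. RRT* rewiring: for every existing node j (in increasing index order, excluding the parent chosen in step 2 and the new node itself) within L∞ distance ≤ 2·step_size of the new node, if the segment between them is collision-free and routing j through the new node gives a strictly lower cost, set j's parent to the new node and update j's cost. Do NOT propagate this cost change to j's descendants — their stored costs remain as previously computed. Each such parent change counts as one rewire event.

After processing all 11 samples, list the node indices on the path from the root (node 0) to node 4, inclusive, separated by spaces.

Path: 0 1 4

1. q=(5,10) nearest=0 d=9 new=(4,4) → add node 1 parent=0 cost=3
2. q=(15,2) nearest=1 d=11 new=(7,2) → add node 2 parent=1 cost=6
3. q=(32,11) nearest=2 d=25 new=(10,5) → blocked by [8,14]×[0,3], reject
4. q=(24,3) nearest=2 d=17 new=(10,3) → blocked by [8,14]×[0,3], reject
5. q=(8,3) nearest=2 d=1 new=(8,3) → blocked by [8,14]×[0,3], reject
6. q=(30,1) nearest=2 d=23 new=(10,1) → blocked by [8,14]×[0,3], reject
7. q=(21,9) nearest=2 d=14 new=(10,5) → blocked by [8,14]×[0,3], reject
8. q=(26,4) nearest=2 d=19 new=(10,4) → blocked by [8,14]×[0,3], reject
9. q=(8,11) nearest=1 d=7 new=(7,7) → add node 3 parent=1 cost=6
10. q=(28,7) nearest=2 d=21 new=(10,5) → blocked by [8,14]×[0,3], reject
11. q=(2,9) nearest=1 d=5 new=(2,7) → add node 4 parent=1 cost=6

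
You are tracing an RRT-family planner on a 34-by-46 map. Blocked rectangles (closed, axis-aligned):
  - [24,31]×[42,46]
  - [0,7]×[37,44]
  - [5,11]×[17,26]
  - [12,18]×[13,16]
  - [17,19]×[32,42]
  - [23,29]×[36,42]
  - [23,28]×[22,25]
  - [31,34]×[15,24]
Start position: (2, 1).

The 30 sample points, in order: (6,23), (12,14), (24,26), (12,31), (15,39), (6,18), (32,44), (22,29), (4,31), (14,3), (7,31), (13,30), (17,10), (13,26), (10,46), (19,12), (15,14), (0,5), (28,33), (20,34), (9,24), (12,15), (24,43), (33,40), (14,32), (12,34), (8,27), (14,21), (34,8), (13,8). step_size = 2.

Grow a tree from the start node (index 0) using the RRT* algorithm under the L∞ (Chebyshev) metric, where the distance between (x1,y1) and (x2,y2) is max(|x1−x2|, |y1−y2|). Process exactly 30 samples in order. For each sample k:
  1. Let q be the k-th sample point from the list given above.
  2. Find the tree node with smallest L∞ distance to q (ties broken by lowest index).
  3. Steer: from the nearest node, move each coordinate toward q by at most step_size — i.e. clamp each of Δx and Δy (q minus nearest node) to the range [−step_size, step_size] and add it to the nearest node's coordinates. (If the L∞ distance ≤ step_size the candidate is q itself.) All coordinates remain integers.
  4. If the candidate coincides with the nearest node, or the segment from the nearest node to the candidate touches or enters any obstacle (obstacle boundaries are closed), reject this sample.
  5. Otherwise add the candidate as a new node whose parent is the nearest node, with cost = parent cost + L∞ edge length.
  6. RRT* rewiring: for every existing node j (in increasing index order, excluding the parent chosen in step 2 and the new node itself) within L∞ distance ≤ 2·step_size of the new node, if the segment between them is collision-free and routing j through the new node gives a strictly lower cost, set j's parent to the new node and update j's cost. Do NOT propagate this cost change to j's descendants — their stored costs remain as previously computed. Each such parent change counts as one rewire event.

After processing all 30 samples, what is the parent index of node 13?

1. q=(6,23) nearest=0 d=22 new=(4,3) → add node 1 parent=0 cost=2
2. q=(12,14) nearest=1 d=11 new=(6,5) → add node 2 parent=1 cost=4
3. q=(24,26) nearest=2 d=21 new=(8,7) → add node 3 parent=2 cost=6
4. q=(12,31) nearest=3 d=24 new=(10,9) → add node 4 parent=3 cost=8
5. q=(15,39) nearest=4 d=30 new=(12,11) → add node 5 parent=4 cost=10
6. q=(6,18) nearest=5 d=7 new=(10,13) → add node 6 parent=5 cost=12
7. q=(32,44) nearest=6 d=31 new=(12,15) → blocked by [12,18]×[13,16], reject
8. q=(22,29) nearest=6 d=16 new=(12,15) → blocked by [12,18]×[13,16], reject
9. q=(4,31) nearest=6 d=18 new=(8,15) → add node 7 parent=6 cost=14
10. q=(14,3) nearest=3 d=6 new=(10,5) → add node 8 parent=3 cost=8
11. q=(7,31) nearest=7 d=16 new=(7,17) → blocked by [5,11]×[17,26], reject
12. q=(13,30) nearest=7 d=15 new=(10,17) → blocked by [5,11]×[17,26], reject
13. q=(17,10) nearest=5 d=5 new=(14,10) → add node 9 parent=5 cost=12
14. q=(13,26) nearest=7 d=11 new=(10,17) → blocked by [5,11]×[17,26], reject
15. q=(10,46) nearest=7 d=31 new=(10,17) → blocked by [5,11]×[17,26], reject
16. q=(19,12) nearest=9 d=5 new=(16,12) → add node 10 parent=9 cost=14
17. q=(15,14) nearest=10 d=2 new=(15,14) → blocked by [12,18]×[13,16], reject
18. q=(0,5) nearest=0 d=4 new=(0,3) → add node 11 parent=0 cost=2
19. q=(28,33) nearest=6 d=20 new=(12,15) → blocked by [12,18]×[13,16], reject
20. q=(20,34) nearest=7 d=19 new=(10,17) → blocked by [5,11]×[17,26], reject
21. q=(9,24) nearest=7 d=9 new=(9,17) → blocked by [5,11]×[17,26], reject
22. q=(12,15) nearest=6 d=2 new=(12,15) → blocked by [12,18]×[13,16], reject
23. q=(24,43) nearest=7 d=28 new=(10,17) → blocked by [5,11]×[17,26], reject
24. q=(33,40) nearest=7 d=25 new=(10,17) → blocked by [5,11]×[17,26], reject
25. q=(14,32) nearest=7 d=17 new=(10,17) → blocked by [5,11]×[17,26], reject
26. q=(12,34) nearest=7 d=19 new=(10,17) → blocked by [5,11]×[17,26], reject
27. q=(8,27) nearest=7 d=12 new=(8,17) → blocked by [5,11]×[17,26], reject
28. q=(14,21) nearest=7 d=6 new=(10,17) → blocked by [5,11]×[17,26], reject
29. q=(34,8) nearest=10 d=18 new=(18,10) → add node 12 parent=10 cost=16
30. q=(13,8) nearest=9 d=2 new=(13,8) → add node 13 parent=9 cost=14

Parent of node 13: 9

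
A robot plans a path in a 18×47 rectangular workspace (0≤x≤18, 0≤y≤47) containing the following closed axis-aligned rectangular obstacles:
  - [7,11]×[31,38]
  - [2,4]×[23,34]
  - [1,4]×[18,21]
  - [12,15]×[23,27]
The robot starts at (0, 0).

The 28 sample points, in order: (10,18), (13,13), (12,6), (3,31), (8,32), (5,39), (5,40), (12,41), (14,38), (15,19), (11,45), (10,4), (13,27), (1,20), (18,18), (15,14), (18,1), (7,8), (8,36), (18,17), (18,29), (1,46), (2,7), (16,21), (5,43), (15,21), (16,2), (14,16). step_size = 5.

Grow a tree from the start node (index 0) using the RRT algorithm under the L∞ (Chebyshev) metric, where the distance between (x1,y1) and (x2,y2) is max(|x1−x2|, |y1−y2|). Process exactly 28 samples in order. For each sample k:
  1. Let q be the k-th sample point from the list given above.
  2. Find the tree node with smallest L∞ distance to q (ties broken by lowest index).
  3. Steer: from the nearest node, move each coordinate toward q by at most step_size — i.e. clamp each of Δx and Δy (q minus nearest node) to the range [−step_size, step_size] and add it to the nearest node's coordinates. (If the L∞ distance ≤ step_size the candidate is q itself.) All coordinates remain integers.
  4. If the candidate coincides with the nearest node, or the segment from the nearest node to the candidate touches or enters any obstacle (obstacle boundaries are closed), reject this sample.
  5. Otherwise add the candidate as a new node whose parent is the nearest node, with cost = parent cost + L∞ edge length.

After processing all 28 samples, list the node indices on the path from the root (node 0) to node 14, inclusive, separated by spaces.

Path: 0 1 2 4 5 8 10 14

1. q=(10,18) nearest=0 d=18 new=(5,5) → add node 1 parent=0 cost=5
2. q=(13,13) nearest=1 d=8 new=(10,10) → add node 2 parent=1 cost=10
3. q=(12,6) nearest=2 d=4 new=(12,6) → add node 3 parent=2 cost=14
4. q=(3,31) nearest=2 d=21 new=(5,15) → add node 4 parent=2 cost=15
5. q=(8,32) nearest=4 d=17 new=(8,20) → add node 5 parent=4 cost=20
6. q=(5,39) nearest=5 d=19 new=(5,25) → add node 6 parent=5 cost=25
7. q=(5,40) nearest=6 d=15 new=(5,30) → add node 7 parent=6 cost=30
8. q=(12,41) nearest=7 d=11 new=(10,35) → blocked by [7,11]×[31,38], reject
9. q=(14,38) nearest=7 d=9 new=(10,35) → blocked by [7,11]×[31,38], reject
10. q=(15,19) nearest=5 d=7 new=(13,19) → add node 8 parent=5 cost=25
11. q=(11,45) nearest=7 d=15 new=(10,35) → blocked by [7,11]×[31,38], reject
12. q=(10,4) nearest=3 d=2 new=(10,4) → add node 9 parent=3 cost=16
13. q=(13,27) nearest=5 d=7 new=(13,25) → blocked by [12,15]×[23,27], reject
14. q=(1,20) nearest=4 d=5 new=(1,20) → blocked by [1,4]×[18,21], reject
15. q=(18,18) nearest=8 d=5 new=(18,18) → add node 10 parent=8 cost=30
16. q=(15,14) nearest=10 d=4 new=(15,14) → add node 11 parent=10 cost=34
17. q=(18,1) nearest=3 d=6 new=(17,1) → add node 12 parent=3 cost=19
18. q=(7,8) nearest=1 d=3 new=(7,8) → add node 13 parent=1 cost=8
19. q=(8,36) nearest=7 d=6 new=(8,35) → blocked by [7,11]×[31,38], reject
20. q=(18,17) nearest=10 d=1 new=(18,17) → add node 14 parent=10 cost=31
21. q=(18,29) nearest=5 d=10 new=(13,25) → blocked by [12,15]×[23,27], reject
22. q=(1,46) nearest=7 d=16 new=(1,35) → blocked by [2,4]×[23,34], reject
23. q=(2,7) nearest=1 d=3 new=(2,7) → add node 15 parent=1 cost=8
24. q=(16,21) nearest=8 d=3 new=(16,21) → add node 16 parent=8 cost=28
25. q=(5,43) nearest=7 d=13 new=(5,35) → add node 17 parent=7 cost=35
26. q=(15,21) nearest=16 d=1 new=(15,21) → add node 18 parent=16 cost=29
27. q=(16,2) nearest=12 d=1 new=(16,2) → add node 19 parent=12 cost=20
28. q=(14,16) nearest=11 d=2 new=(14,16) → add node 20 parent=11 cost=36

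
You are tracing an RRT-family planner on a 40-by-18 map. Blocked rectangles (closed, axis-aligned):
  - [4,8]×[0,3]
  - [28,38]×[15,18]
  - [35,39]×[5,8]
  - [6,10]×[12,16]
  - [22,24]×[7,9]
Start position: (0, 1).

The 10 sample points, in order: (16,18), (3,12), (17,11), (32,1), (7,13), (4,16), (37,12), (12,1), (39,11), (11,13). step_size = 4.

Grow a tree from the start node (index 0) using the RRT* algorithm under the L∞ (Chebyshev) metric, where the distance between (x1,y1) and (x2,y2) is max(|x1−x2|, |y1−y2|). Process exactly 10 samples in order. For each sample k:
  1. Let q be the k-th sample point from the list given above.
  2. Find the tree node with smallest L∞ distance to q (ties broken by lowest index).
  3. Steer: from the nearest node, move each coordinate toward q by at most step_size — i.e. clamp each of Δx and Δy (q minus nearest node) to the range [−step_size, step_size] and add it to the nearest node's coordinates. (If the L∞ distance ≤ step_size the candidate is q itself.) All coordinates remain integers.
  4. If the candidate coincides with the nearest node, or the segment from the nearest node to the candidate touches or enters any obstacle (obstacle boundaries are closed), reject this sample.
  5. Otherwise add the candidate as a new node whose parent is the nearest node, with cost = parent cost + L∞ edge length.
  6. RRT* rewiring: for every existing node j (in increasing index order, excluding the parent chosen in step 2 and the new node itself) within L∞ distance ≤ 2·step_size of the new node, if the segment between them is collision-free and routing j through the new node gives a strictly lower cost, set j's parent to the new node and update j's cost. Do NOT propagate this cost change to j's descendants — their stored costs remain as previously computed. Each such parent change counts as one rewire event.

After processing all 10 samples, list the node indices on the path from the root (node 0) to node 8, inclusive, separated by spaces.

Path: 0 1 3 4 6 8

1. q=(16,18) nearest=0 d=17 new=(4,5) → add node 1 parent=0 cost=4
2. q=(3,12) nearest=1 d=7 new=(3,9) → add node 2 parent=1 cost=8
3. q=(17,11) nearest=1 d=13 new=(8,9) → add node 3 parent=1 cost=8
4. q=(32,1) nearest=3 d=24 new=(12,5) → add node 4 parent=3 cost=12
5. q=(7,13) nearest=2 d=4 new=(7,13) → blocked by [6,10]×[12,16], reject
6. q=(4,16) nearest=2 d=7 new=(4,13) → add node 5 parent=2 cost=12
7. q=(37,12) nearest=4 d=25 new=(16,9) → add node 6 parent=4 cost=16
8. q=(12,1) nearest=4 d=4 new=(12,1) → add node 7 parent=4 cost=16
9. q=(39,11) nearest=6 d=23 new=(20,11) → add node 8 parent=6 cost=20
10. q=(11,13) nearest=3 d=4 new=(11,13) → add node 9 parent=3 cost=12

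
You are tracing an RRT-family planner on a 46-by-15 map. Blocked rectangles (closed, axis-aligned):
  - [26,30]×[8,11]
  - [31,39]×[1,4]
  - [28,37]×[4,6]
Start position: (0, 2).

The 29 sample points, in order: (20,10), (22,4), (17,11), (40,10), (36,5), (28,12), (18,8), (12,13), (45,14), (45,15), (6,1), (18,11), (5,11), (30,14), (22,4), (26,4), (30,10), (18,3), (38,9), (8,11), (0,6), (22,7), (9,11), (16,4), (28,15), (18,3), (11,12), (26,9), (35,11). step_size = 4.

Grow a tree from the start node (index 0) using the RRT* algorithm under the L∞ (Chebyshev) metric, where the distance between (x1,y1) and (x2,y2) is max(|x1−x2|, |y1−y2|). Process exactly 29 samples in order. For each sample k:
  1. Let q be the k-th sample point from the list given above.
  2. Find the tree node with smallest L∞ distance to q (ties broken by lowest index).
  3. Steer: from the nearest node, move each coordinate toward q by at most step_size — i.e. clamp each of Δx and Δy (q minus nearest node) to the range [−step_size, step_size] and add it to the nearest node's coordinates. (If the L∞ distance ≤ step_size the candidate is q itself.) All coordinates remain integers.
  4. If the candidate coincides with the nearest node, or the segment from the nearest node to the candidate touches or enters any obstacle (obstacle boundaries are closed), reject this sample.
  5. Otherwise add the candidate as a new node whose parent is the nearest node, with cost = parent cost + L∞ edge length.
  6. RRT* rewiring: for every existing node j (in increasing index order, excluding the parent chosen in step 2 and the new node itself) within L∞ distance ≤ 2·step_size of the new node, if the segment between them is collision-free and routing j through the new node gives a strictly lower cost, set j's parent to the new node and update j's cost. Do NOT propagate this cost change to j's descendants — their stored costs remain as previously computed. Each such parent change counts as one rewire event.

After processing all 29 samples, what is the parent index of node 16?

1. q=(20,10) nearest=0 d=20 new=(4,6) → add node 1 parent=0 cost=4
2. q=(22,4) nearest=1 d=18 new=(8,4) → add node 2 parent=1 cost=8
3. q=(17,11) nearest=2 d=9 new=(12,8) → add node 3 parent=2 cost=12
4. q=(40,10) nearest=3 d=28 new=(16,10) → add node 4 parent=3 cost=16
5. q=(36,5) nearest=4 d=20 new=(20,6) → add node 5 parent=4 cost=20
6. q=(28,12) nearest=5 d=8 new=(24,10) → add node 6 parent=5 cost=24
7. q=(18,8) nearest=4 d=2 new=(18,8) → add node 7 parent=4 cost=18
8. q=(12,13) nearest=4 d=4 new=(12,13) → add node 8 parent=4 cost=20
9. q=(45,14) nearest=6 d=21 new=(28,14) → add node 9 parent=6 cost=28
10. q=(45,15) nearest=9 d=17 new=(32,15) → add node 10 parent=9 cost=32
11. q=(6,1) nearest=2 d=3 new=(6,1) → add node 11 parent=2 cost=11
12. q=(18,11) nearest=4 d=2 new=(18,11) → add node 12 parent=4 cost=18
13. q=(5,11) nearest=1 d=5 new=(5,10) → add node 13 parent=1 cost=8; rewire 8→13 (15<20)
14. q=(30,14) nearest=9 d=2 new=(30,14) → add node 14 parent=9 cost=30
15. q=(22,4) nearest=5 d=2 new=(22,4) → add node 15 parent=5 cost=22
16. q=(26,4) nearest=15 d=4 new=(26,4) → add node 16 parent=15 cost=26
17. q=(30,10) nearest=9 d=4 new=(30,10) → blocked by [26,30]×[8,11], reject
18. q=(18,3) nearest=5 d=3 new=(18,3) → add node 17 parent=5 cost=23
19. q=(38,9) nearest=10 d=6 new=(36,11) → add node 18 parent=10 cost=36
20. q=(8,11) nearest=13 d=3 new=(8,11) → add node 19 parent=13 cost=11
21. q=(0,6) nearest=0 d=4 new=(0,6) → add node 20 parent=0 cost=4; rewire 11→20 (10<11)
22. q=(22,7) nearest=5 d=2 new=(22,7) → add node 21 parent=5 cost=22
23. q=(9,11) nearest=19 d=1 new=(9,11) → add node 22 parent=19 cost=12
24. q=(16,4) nearest=17 d=2 new=(16,4) → add node 23 parent=17 cost=25
25. q=(28,15) nearest=9 d=1 new=(28,15) → add node 24 parent=9 cost=29
26. q=(18,3) nearest=17 d=0 → coincident, reject
27. q=(11,12) nearest=8 d=1 new=(11,12) → add node 25 parent=8 cost=16; rewire 23→25 (24<25)
28. q=(26,9) nearest=6 d=2 new=(26,9) → blocked by [26,30]×[8,11], reject
29. q=(35,11) nearest=18 d=1 new=(35,11) → add node 26 parent=18 cost=37

Parent of node 16: 15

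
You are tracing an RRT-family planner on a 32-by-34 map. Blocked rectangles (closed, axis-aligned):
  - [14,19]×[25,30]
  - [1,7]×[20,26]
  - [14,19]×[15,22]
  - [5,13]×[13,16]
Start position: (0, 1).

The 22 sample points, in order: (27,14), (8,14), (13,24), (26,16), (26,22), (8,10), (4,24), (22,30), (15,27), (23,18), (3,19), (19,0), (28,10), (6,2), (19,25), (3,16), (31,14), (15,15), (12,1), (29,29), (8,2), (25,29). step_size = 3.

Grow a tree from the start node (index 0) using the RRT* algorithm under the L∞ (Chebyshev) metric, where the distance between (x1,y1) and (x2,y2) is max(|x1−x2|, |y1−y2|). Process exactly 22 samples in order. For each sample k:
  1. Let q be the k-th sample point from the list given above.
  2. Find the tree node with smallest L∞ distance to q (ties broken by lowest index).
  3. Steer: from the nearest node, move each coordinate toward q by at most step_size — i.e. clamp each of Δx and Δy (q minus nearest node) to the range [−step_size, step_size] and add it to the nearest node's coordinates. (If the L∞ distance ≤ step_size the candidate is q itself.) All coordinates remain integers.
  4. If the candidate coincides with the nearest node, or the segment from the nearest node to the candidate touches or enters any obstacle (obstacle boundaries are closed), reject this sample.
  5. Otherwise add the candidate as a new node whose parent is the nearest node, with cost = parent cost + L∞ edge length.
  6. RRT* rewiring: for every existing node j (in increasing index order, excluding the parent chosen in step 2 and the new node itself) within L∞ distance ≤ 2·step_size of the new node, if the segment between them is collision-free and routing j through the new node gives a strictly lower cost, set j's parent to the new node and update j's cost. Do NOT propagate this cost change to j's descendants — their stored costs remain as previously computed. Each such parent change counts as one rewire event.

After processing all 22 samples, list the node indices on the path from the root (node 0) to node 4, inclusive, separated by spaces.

1. q=(27,14) nearest=0 d=27 new=(3,4) → add node 1 parent=0 cost=3
2. q=(8,14) nearest=1 d=10 new=(6,7) → add node 2 parent=1 cost=6
3. q=(13,24) nearest=2 d=17 new=(9,10) → add node 3 parent=2 cost=9
4. q=(26,16) nearest=3 d=17 new=(12,13) → blocked by [5,13]×[13,16], reject
5. q=(26,22) nearest=3 d=17 new=(12,13) → blocked by [5,13]×[13,16], reject
6. q=(8,10) nearest=3 d=1 new=(8,10) → add node 4 parent=3 cost=10
7. q=(4,24) nearest=3 d=14 new=(6,13) → blocked by [5,13]×[13,16], reject
8. q=(22,30) nearest=3 d=20 new=(12,13) → blocked by [5,13]×[13,16], reject
9. q=(15,27) nearest=3 d=17 new=(12,13) → blocked by [5,13]×[13,16], reject
10. q=(23,18) nearest=3 d=14 new=(12,13) → blocked by [5,13]×[13,16], reject
11. q=(3,19) nearest=3 d=9 new=(6,13) → blocked by [5,13]×[13,16], reject
12. q=(19,0) nearest=3 d=10 new=(12,7) → add node 5 parent=3 cost=12
13. q=(28,10) nearest=5 d=16 new=(15,10) → add node 6 parent=5 cost=15
14. q=(6,2) nearest=1 d=3 new=(6,2) → add node 7 parent=1 cost=6
15. q=(19,25) nearest=3 d=15 new=(12,13) → blocked by [5,13]×[13,16], reject
16. q=(3,16) nearest=3 d=6 new=(6,13) → blocked by [5,13]×[13,16], reject
17. q=(31,14) nearest=6 d=16 new=(18,13) → add node 8 parent=6 cost=18
18. q=(15,15) nearest=8 d=3 new=(15,15) → blocked by [14,19]×[15,22], reject
19. q=(12,1) nearest=2 d=6 new=(9,4) → add node 9 parent=2 cost=9
20. q=(29,29) nearest=8 d=16 new=(21,16) → add node 10 parent=8 cost=21
21. q=(8,2) nearest=7 d=2 new=(8,2) → add node 11 parent=7 cost=8
22. q=(25,29) nearest=10 d=13 new=(24,19) → add node 12 parent=10 cost=24

Path: 0 1 2 3 4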